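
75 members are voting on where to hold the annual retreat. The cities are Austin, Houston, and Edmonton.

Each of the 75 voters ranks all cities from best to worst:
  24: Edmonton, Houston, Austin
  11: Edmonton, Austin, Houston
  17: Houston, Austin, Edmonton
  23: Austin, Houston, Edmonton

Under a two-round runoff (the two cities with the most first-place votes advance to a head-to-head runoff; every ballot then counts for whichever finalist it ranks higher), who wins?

Austin

Round 1 first-place votes: Austin 23, Houston 17, Edmonton 35. Edmonton and Austin advance.
Runoff: Edmonton is ranked above Austin on 35 ballots, Austin above Edmonton on 40.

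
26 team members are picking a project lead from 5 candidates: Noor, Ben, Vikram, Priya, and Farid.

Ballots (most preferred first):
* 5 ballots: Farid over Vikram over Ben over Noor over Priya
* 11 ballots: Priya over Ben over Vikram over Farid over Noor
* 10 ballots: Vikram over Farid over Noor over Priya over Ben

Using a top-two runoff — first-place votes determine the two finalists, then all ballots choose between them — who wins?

Round 1 first-place votes: Noor 0, Ben 0, Vikram 10, Priya 11, Farid 5. Priya and Vikram advance.
Runoff: Priya is ranked above Vikram on 11 ballots, Vikram above Priya on 15.

Vikram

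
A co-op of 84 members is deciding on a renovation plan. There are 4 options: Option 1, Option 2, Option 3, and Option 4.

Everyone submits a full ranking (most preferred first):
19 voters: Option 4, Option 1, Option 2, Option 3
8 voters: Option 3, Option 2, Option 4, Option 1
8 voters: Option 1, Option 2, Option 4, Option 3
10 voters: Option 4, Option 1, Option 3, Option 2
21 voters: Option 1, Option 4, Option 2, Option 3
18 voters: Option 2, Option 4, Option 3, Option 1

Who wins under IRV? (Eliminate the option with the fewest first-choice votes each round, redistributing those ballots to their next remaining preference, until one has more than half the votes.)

Round 1: Option 1 29, Option 2 18, Option 3 8, Option 4 29. Option 3 eliminated.
Round 2: Option 1 29, Option 2 26, Option 4 29. Option 2 eliminated.
Round 3: Option 1 29, Option 4 55. Option 4 has a majority (≥43).

Option 4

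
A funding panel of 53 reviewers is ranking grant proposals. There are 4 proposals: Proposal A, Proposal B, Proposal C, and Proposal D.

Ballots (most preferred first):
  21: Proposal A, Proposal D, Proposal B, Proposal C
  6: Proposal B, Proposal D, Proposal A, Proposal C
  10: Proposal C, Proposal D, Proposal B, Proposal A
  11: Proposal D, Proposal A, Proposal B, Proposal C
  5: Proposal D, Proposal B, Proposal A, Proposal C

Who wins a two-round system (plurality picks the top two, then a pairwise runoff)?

Round 1 first-place votes: Proposal A 21, Proposal B 6, Proposal C 10, Proposal D 16. Proposal A and Proposal D advance.
Runoff: Proposal A is ranked above Proposal D on 21 ballots, Proposal D above Proposal A on 32.

Proposal D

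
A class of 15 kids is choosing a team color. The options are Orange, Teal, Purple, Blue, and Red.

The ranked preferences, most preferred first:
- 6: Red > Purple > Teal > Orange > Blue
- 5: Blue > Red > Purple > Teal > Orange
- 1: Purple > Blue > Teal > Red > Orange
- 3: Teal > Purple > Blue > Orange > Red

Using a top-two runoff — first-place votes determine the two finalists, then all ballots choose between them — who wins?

Round 1 first-place votes: Orange 0, Teal 3, Purple 1, Blue 5, Red 6. Red and Blue advance.
Runoff: Red is ranked above Blue on 6 ballots, Blue above Red on 9.

Blue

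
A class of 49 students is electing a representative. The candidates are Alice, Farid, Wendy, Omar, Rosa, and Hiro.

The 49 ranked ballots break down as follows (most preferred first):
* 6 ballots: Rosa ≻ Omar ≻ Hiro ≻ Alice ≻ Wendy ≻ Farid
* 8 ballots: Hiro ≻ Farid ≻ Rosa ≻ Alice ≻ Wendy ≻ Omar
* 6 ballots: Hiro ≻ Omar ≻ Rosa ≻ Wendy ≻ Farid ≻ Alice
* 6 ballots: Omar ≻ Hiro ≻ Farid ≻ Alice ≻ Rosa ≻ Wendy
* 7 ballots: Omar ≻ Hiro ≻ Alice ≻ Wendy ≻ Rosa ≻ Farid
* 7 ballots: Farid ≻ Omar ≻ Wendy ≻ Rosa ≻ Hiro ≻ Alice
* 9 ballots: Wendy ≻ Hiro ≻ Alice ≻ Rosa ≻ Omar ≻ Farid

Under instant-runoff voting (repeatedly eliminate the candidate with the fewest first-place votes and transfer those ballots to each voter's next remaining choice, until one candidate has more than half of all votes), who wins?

Round 1: Alice 0, Farid 7, Wendy 9, Omar 13, Rosa 6, Hiro 14. Alice eliminated.
Round 2: Farid 7, Wendy 9, Omar 13, Rosa 6, Hiro 14. Rosa eliminated.
Round 3: Farid 7, Wendy 9, Omar 19, Hiro 14. Farid eliminated.
Round 4: Wendy 9, Omar 26, Hiro 14. Omar has a majority (≥25).

Omar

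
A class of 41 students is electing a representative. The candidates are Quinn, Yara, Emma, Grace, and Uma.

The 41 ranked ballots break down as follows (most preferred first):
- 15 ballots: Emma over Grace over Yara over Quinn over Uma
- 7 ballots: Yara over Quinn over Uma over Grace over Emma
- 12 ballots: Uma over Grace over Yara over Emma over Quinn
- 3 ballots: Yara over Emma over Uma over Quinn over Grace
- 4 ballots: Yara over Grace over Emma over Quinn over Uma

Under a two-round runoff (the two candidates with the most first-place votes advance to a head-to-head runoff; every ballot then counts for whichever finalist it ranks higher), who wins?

Yara

Round 1 first-place votes: Quinn 0, Yara 14, Emma 15, Grace 0, Uma 12. Emma and Yara advance.
Runoff: Emma is ranked above Yara on 15 ballots, Yara above Emma on 26.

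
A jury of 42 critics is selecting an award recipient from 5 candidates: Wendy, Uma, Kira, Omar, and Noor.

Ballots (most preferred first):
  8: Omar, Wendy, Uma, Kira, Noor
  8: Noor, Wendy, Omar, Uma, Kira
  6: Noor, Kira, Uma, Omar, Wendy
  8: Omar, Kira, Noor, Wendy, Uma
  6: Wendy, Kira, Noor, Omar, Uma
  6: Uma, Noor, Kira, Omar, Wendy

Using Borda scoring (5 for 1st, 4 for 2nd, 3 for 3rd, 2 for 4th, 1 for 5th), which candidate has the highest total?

Wendy: 8×4 + 8×4 + 6×1 + 8×2 + 6×5 + 6×1 = 122
Uma: 8×3 + 8×2 + 6×3 + 8×1 + 6×1 + 6×5 = 102
Kira: 8×2 + 8×1 + 6×4 + 8×4 + 6×4 + 6×3 = 122
Omar: 8×5 + 8×3 + 6×2 + 8×5 + 6×2 + 6×2 = 140
Noor: 8×1 + 8×5 + 6×5 + 8×3 + 6×3 + 6×4 = 144

Noor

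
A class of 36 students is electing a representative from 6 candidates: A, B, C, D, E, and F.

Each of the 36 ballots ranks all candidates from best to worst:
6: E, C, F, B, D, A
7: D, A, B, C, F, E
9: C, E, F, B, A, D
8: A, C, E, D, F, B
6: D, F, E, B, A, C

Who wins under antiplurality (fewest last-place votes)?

F

Last-place votes: A 6, B 8, C 6, D 9, E 7, F 0.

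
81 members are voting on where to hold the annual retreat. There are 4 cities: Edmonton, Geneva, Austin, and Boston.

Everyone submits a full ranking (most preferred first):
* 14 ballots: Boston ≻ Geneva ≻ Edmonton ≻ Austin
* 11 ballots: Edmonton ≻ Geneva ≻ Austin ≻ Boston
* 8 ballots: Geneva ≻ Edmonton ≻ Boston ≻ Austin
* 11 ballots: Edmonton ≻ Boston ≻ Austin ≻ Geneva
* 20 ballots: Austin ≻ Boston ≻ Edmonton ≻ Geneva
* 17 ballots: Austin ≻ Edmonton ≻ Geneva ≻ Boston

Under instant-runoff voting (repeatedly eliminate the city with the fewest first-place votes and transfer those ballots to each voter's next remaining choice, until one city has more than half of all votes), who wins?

Round 1: Edmonton 22, Geneva 8, Austin 37, Boston 14. Geneva eliminated.
Round 2: Edmonton 30, Austin 37, Boston 14. Boston eliminated.
Round 3: Edmonton 44, Austin 37. Edmonton has a majority (≥41).

Edmonton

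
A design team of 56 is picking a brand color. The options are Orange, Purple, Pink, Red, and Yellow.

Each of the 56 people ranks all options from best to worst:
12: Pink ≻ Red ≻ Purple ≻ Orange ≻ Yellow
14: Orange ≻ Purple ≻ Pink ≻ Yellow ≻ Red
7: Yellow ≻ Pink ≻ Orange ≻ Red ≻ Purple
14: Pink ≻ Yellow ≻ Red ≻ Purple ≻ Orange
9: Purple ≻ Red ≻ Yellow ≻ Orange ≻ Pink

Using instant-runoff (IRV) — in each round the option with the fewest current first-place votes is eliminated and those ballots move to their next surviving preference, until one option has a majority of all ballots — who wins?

Round 1: Orange 14, Purple 9, Pink 26, Red 0, Yellow 7. Red eliminated.
Round 2: Orange 14, Purple 9, Pink 26, Yellow 7. Yellow eliminated.
Round 3: Orange 14, Purple 9, Pink 33. Pink has a majority (≥29).

Pink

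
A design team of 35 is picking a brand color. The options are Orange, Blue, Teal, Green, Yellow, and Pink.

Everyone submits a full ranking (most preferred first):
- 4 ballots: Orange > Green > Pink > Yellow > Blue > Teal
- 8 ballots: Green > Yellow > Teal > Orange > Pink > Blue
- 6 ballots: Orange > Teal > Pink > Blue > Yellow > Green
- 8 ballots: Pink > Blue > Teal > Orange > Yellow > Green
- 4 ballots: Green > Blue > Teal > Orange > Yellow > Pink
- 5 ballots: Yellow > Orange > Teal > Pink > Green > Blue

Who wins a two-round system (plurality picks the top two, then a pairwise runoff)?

Orange

Round 1 first-place votes: Orange 10, Blue 0, Teal 0, Green 12, Yellow 5, Pink 8. Green and Orange advance.
Runoff: Green is ranked above Orange on 12 ballots, Orange above Green on 23.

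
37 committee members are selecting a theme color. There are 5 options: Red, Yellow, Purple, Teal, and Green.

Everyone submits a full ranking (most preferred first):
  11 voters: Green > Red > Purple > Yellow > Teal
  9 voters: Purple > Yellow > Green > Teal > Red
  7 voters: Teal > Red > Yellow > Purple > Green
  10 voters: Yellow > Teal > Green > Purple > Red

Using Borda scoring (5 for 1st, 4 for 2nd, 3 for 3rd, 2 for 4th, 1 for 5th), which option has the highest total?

Red: 11×4 + 9×1 + 7×4 + 10×1 = 91
Yellow: 11×2 + 9×4 + 7×3 + 10×5 = 129
Purple: 11×3 + 9×5 + 7×2 + 10×2 = 112
Teal: 11×1 + 9×2 + 7×5 + 10×4 = 104
Green: 11×5 + 9×3 + 7×1 + 10×3 = 119

Yellow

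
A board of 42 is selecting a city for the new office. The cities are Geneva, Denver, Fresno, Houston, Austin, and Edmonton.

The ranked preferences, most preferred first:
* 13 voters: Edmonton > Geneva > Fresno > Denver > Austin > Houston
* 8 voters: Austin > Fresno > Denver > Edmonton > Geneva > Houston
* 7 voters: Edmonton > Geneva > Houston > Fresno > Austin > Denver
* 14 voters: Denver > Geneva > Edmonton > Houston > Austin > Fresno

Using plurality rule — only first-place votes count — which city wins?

First-place votes: Geneva 0, Denver 14, Fresno 0, Houston 0, Austin 8, Edmonton 20.

Edmonton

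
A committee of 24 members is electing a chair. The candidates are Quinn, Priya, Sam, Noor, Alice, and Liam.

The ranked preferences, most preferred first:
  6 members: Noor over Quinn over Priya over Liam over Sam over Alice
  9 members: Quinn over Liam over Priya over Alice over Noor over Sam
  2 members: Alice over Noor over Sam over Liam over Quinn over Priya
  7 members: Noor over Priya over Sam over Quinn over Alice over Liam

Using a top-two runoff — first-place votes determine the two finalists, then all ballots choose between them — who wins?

Round 1 first-place votes: Quinn 9, Priya 0, Sam 0, Noor 13, Alice 2, Liam 0. Noor and Quinn advance.
Runoff: Noor is ranked above Quinn on 15 ballots, Quinn above Noor on 9.

Noor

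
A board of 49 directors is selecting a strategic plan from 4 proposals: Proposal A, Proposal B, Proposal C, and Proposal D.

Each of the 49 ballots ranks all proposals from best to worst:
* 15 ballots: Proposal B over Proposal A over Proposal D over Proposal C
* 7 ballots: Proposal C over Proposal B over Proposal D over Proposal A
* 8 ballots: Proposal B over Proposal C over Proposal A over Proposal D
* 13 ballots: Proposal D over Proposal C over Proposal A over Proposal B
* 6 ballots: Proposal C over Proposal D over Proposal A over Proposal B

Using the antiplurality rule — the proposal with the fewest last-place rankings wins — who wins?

Proposal A

Last-place votes: Proposal A 7, Proposal B 19, Proposal C 15, Proposal D 8.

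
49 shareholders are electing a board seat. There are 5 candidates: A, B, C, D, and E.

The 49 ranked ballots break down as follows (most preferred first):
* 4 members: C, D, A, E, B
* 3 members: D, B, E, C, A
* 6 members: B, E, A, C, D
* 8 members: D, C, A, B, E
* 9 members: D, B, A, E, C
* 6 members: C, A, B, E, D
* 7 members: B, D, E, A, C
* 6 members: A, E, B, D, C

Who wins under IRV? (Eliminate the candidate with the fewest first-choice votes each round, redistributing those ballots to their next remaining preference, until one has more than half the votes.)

Round 1: A 6, B 13, C 10, D 20, E 0. E eliminated.
Round 2: A 6, B 13, C 10, D 20. A eliminated.
Round 3: B 19, C 10, D 20. C eliminated.
Round 4: B 25, D 24. B has a majority (≥25).

B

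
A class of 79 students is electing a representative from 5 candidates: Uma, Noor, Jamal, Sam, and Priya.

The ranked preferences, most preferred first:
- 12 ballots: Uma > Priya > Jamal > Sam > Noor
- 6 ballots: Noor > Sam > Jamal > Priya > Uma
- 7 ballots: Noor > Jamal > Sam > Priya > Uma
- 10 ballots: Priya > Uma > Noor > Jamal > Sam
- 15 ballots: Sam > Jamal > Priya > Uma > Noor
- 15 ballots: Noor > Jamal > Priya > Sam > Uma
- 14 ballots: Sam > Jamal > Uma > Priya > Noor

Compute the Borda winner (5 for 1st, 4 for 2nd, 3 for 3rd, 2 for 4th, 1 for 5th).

Jamal

Uma: 12×5 + 6×1 + 7×1 + 10×4 + 15×2 + 15×1 + 14×3 = 200
Noor: 12×1 + 6×5 + 7×5 + 10×3 + 15×1 + 15×5 + 14×1 = 211
Jamal: 12×3 + 6×3 + 7×4 + 10×2 + 15×4 + 15×4 + 14×4 = 278
Sam: 12×2 + 6×4 + 7×3 + 10×1 + 15×5 + 15×2 + 14×5 = 254
Priya: 12×4 + 6×2 + 7×2 + 10×5 + 15×3 + 15×3 + 14×2 = 242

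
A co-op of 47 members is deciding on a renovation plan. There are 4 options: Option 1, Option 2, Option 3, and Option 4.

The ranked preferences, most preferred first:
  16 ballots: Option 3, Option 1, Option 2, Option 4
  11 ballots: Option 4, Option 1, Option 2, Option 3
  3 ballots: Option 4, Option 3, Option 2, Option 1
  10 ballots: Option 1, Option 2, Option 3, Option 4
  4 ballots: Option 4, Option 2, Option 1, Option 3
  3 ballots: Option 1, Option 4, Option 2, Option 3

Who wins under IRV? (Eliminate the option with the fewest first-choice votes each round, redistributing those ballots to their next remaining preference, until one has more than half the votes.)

Option 3

Round 1: Option 1 13, Option 2 0, Option 3 16, Option 4 18. Option 2 eliminated.
Round 2: Option 1 13, Option 3 16, Option 4 18. Option 1 eliminated.
Round 3: Option 3 26, Option 4 21. Option 3 has a majority (≥24).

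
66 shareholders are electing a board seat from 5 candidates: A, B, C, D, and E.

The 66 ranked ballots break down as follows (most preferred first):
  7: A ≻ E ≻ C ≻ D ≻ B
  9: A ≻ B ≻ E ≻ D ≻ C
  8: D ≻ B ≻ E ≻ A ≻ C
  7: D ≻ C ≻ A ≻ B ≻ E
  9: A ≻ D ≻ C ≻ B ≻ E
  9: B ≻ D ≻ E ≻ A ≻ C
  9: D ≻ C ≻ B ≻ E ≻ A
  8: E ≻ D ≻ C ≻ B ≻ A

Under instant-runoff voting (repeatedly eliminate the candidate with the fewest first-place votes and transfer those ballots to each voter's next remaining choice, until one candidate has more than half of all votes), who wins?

Round 1: A 25, B 9, C 0, D 24, E 8. C eliminated.
Round 2: A 25, B 9, D 24, E 8. E eliminated.
Round 3: A 25, B 9, D 32. B eliminated.
Round 4: A 25, D 41. D has a majority (≥34).

D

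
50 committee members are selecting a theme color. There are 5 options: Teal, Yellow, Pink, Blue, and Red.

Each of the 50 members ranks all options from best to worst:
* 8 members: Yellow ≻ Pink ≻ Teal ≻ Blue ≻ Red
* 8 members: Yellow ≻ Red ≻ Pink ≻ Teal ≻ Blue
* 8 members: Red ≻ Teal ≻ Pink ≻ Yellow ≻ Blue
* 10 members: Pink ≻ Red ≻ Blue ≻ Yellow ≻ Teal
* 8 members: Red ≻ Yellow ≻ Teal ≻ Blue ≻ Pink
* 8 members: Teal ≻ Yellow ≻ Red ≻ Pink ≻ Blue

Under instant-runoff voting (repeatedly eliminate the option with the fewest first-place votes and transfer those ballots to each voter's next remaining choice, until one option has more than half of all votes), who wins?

Round 1: Teal 8, Yellow 16, Pink 10, Blue 0, Red 16. Blue eliminated.
Round 2: Teal 8, Yellow 16, Pink 10, Red 16. Teal eliminated.
Round 3: Yellow 24, Pink 10, Red 16. Pink eliminated.
Round 4: Yellow 24, Red 26. Red has a majority (≥26).

Red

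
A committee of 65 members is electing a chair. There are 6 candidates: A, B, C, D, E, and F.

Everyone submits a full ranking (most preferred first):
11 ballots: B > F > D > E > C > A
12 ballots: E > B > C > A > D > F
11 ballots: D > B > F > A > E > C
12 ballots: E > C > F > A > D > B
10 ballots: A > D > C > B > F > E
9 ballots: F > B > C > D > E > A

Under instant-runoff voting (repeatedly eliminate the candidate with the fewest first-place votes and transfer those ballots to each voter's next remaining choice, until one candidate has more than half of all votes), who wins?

Round 1: A 10, B 11, C 0, D 11, E 24, F 9. C eliminated.
Round 2: A 10, B 11, D 11, E 24, F 9. F eliminated.
Round 3: A 10, B 20, D 11, E 24. A eliminated.
Round 4: B 20, D 21, E 24. B eliminated.
Round 5: D 41, E 24. D has a majority (≥33).

D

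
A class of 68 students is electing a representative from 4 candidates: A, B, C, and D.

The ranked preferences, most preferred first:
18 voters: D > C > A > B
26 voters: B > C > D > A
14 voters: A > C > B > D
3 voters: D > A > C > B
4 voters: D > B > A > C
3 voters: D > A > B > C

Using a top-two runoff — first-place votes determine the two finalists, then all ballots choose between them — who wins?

B

Round 1 first-place votes: A 14, B 26, C 0, D 28. D and B advance.
Runoff: D is ranked above B on 28 ballots, B above D on 40.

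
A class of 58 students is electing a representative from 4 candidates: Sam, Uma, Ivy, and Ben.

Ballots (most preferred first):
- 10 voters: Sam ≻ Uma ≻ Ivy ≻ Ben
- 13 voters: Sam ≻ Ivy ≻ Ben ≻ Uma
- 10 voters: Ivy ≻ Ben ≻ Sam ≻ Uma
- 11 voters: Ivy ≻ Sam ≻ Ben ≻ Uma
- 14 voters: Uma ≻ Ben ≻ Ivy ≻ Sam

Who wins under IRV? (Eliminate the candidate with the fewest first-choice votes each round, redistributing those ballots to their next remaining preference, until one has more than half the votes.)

Ivy

Round 1: Sam 23, Uma 14, Ivy 21, Ben 0. Ben eliminated.
Round 2: Sam 23, Uma 14, Ivy 21. Uma eliminated.
Round 3: Sam 23, Ivy 35. Ivy has a majority (≥30).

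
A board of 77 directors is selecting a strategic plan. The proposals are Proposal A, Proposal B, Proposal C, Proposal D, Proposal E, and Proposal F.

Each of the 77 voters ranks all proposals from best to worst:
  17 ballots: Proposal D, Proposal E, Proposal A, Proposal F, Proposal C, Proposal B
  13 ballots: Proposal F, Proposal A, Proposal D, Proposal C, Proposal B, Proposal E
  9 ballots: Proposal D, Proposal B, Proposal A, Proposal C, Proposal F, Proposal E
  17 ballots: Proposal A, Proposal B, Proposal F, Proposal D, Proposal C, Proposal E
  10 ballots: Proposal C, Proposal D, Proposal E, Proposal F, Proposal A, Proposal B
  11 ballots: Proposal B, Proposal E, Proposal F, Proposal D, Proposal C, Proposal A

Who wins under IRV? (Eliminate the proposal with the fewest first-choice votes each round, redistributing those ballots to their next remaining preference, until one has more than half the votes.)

Proposal F

Round 1: Proposal A 17, Proposal B 11, Proposal C 10, Proposal D 26, Proposal E 0, Proposal F 13. Proposal E eliminated.
Round 2: Proposal A 17, Proposal B 11, Proposal C 10, Proposal D 26, Proposal F 13. Proposal C eliminated.
Round 3: Proposal A 17, Proposal B 11, Proposal D 36, Proposal F 13. Proposal B eliminated.
Round 4: Proposal A 17, Proposal D 36, Proposal F 24. Proposal A eliminated.
Round 5: Proposal D 36, Proposal F 41. Proposal F has a majority (≥39).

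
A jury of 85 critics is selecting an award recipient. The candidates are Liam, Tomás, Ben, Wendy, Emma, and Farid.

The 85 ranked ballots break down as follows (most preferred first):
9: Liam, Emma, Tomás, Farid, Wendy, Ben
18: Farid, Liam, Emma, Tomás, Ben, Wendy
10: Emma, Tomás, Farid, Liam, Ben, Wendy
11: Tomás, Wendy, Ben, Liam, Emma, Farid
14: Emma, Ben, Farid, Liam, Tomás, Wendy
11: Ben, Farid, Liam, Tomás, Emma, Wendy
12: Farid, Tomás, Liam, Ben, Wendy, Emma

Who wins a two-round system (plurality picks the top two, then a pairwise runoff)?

Round 1 first-place votes: Liam 9, Tomás 11, Ben 11, Wendy 0, Emma 24, Farid 30. Farid and Emma advance.
Runoff: Farid is ranked above Emma on 41 ballots, Emma above Farid on 44.

Emma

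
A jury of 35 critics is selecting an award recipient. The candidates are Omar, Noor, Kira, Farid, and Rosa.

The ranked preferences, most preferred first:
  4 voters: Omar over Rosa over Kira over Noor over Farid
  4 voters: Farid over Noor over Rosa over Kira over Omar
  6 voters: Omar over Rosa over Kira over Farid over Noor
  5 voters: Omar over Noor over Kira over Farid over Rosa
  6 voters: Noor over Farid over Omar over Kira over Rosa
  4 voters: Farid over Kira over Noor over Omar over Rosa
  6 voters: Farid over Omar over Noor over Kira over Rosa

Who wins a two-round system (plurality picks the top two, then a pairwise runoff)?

Farid

Round 1 first-place votes: Omar 15, Noor 6, Kira 0, Farid 14, Rosa 0. Omar and Farid advance.
Runoff: Omar is ranked above Farid on 15 ballots, Farid above Omar on 20.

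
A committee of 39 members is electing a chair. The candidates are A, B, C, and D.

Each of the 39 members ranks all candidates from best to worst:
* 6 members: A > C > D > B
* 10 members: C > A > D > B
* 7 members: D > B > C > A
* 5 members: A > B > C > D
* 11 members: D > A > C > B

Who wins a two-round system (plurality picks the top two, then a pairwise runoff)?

A

Round 1 first-place votes: A 11, B 0, C 10, D 18. D and A advance.
Runoff: D is ranked above A on 18 ballots, A above D on 21.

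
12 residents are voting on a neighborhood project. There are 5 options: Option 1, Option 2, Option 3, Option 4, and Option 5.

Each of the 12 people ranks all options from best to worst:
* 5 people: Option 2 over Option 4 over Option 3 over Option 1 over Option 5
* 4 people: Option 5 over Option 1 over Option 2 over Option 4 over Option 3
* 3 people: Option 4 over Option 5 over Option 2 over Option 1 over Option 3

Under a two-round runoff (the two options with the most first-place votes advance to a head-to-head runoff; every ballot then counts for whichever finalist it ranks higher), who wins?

Option 5

Round 1 first-place votes: Option 1 0, Option 2 5, Option 3 0, Option 4 3, Option 5 4. Option 2 and Option 5 advance.
Runoff: Option 2 is ranked above Option 5 on 5 ballots, Option 5 above Option 2 on 7.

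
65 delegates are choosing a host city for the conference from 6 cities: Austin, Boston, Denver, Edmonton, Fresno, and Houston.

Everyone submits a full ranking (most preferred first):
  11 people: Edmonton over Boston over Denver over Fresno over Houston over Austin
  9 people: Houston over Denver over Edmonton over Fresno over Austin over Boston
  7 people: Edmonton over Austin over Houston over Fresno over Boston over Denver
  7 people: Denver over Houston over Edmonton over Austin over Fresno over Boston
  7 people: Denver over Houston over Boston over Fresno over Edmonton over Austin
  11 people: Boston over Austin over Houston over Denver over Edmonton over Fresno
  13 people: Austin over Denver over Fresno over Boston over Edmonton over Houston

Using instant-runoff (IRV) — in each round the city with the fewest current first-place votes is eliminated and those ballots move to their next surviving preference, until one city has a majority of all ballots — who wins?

Denver

Round 1: Austin 13, Boston 11, Denver 14, Edmonton 18, Fresno 0, Houston 9. Fresno eliminated.
Round 2: Austin 13, Boston 11, Denver 14, Edmonton 18, Houston 9. Houston eliminated.
Round 3: Austin 13, Boston 11, Denver 23, Edmonton 18. Boston eliminated.
Round 4: Austin 24, Denver 23, Edmonton 18. Edmonton eliminated.
Round 5: Austin 31, Denver 34. Denver has a majority (≥33).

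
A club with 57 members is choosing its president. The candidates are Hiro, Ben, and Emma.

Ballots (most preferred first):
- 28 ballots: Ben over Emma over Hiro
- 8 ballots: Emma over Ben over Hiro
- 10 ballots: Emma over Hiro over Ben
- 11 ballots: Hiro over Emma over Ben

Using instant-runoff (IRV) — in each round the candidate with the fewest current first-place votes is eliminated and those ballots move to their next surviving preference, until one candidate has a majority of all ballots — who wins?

Round 1: Hiro 11, Ben 28, Emma 18. Hiro eliminated.
Round 2: Ben 28, Emma 29. Emma has a majority (≥29).

Emma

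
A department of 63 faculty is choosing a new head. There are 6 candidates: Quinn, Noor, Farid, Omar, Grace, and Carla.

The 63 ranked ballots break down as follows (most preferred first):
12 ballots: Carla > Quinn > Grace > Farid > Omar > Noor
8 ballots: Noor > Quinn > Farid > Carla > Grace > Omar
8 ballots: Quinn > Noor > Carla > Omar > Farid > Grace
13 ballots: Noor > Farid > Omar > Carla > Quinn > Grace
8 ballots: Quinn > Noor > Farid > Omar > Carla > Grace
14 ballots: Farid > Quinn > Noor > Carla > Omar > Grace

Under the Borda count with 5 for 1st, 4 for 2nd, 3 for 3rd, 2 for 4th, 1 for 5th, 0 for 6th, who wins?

Quinn: 12×4 + 8×4 + 8×5 + 13×1 + 8×5 + 14×4 = 229
Noor: 12×0 + 8×5 + 8×4 + 13×5 + 8×4 + 14×3 = 211
Farid: 12×2 + 8×3 + 8×1 + 13×4 + 8×3 + 14×5 = 202
Omar: 12×1 + 8×0 + 8×2 + 13×3 + 8×2 + 14×1 = 97
Grace: 12×3 + 8×1 + 8×0 + 13×0 + 8×0 + 14×0 = 44
Carla: 12×5 + 8×2 + 8×3 + 13×2 + 8×1 + 14×2 = 162

Quinn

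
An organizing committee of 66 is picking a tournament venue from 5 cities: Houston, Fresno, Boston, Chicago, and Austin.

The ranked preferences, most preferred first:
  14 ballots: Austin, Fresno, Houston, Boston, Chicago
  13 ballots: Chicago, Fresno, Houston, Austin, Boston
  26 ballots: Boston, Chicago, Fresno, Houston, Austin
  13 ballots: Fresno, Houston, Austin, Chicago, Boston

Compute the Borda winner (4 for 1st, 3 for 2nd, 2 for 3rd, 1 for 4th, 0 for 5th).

Houston: 14×2 + 13×2 + 26×1 + 13×3 = 119
Fresno: 14×3 + 13×3 + 26×2 + 13×4 = 185
Boston: 14×1 + 13×0 + 26×4 + 13×0 = 118
Chicago: 14×0 + 13×4 + 26×3 + 13×1 = 143
Austin: 14×4 + 13×1 + 26×0 + 13×2 = 95

Fresno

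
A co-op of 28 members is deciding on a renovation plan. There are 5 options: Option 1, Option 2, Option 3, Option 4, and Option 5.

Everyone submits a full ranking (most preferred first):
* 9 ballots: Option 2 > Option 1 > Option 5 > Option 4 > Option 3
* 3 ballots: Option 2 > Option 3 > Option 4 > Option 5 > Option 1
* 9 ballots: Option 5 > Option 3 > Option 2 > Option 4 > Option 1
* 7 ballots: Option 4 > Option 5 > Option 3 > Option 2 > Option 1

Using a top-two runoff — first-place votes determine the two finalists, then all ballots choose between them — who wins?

Round 1 first-place votes: Option 1 0, Option 2 12, Option 3 0, Option 4 7, Option 5 9. Option 2 and Option 5 advance.
Runoff: Option 2 is ranked above Option 5 on 12 ballots, Option 5 above Option 2 on 16.

Option 5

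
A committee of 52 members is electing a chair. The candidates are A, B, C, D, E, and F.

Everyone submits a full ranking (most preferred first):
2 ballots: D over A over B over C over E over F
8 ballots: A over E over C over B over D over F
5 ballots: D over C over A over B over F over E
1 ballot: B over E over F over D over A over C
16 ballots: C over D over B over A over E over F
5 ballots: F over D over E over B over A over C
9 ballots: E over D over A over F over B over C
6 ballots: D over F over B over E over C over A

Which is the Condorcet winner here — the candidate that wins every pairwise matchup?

D vs A: 44–8
D vs B: 43–9
D vs C: 28–24
D vs E: 34–18
D vs F: 46–6
D beats every other candidate.

D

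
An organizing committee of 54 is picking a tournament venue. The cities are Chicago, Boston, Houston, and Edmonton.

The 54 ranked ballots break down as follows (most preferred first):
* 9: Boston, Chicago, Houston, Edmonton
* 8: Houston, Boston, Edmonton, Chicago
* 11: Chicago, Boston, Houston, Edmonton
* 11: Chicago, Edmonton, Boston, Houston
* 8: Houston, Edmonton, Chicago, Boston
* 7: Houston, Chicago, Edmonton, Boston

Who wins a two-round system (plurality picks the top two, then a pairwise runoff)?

Round 1 first-place votes: Chicago 22, Boston 9, Houston 23, Edmonton 0. Houston and Chicago advance.
Runoff: Houston is ranked above Chicago on 23 ballots, Chicago above Houston on 31.

Chicago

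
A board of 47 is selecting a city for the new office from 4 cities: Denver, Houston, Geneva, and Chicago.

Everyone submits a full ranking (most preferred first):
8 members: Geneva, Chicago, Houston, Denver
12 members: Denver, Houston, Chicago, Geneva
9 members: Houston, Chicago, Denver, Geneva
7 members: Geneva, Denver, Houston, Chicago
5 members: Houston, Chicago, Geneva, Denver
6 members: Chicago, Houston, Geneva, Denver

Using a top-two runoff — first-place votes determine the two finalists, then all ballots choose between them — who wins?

Houston

Round 1 first-place votes: Denver 12, Houston 14, Geneva 15, Chicago 6. Geneva and Houston advance.
Runoff: Geneva is ranked above Houston on 15 ballots, Houston above Geneva on 32.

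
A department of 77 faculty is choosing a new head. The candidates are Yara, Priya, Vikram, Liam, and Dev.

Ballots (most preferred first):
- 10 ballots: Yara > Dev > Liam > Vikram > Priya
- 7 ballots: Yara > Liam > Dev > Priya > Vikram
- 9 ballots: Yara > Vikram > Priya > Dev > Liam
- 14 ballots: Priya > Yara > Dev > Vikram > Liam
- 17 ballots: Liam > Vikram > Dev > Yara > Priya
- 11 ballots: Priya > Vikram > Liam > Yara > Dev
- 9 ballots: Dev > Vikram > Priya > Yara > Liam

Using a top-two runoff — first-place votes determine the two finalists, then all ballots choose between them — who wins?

Round 1 first-place votes: Yara 26, Priya 25, Vikram 0, Liam 17, Dev 9. Yara and Priya advance.
Runoff: Yara is ranked above Priya on 43 ballots, Priya above Yara on 34.

Yara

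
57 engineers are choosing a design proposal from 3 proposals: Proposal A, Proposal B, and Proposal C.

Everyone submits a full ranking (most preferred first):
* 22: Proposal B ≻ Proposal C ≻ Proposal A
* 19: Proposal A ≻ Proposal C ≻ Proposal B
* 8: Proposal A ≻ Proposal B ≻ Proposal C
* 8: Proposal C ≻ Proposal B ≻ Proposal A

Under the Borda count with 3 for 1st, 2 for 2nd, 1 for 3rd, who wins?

Proposal A: 22×1 + 19×3 + 8×3 + 8×1 = 111
Proposal B: 22×3 + 19×1 + 8×2 + 8×2 = 117
Proposal C: 22×2 + 19×2 + 8×1 + 8×3 = 114

Proposal B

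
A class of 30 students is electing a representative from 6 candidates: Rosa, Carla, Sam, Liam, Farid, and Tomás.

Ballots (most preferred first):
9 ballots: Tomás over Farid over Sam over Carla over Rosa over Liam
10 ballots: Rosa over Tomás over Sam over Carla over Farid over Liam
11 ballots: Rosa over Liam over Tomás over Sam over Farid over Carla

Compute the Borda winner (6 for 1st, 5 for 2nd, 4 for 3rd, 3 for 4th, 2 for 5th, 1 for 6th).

Tomás

Rosa: 9×2 + 10×6 + 11×6 = 144
Carla: 9×3 + 10×3 + 11×1 = 68
Sam: 9×4 + 10×4 + 11×3 = 109
Liam: 9×1 + 10×1 + 11×5 = 74
Farid: 9×5 + 10×2 + 11×2 = 87
Tomás: 9×6 + 10×5 + 11×4 = 148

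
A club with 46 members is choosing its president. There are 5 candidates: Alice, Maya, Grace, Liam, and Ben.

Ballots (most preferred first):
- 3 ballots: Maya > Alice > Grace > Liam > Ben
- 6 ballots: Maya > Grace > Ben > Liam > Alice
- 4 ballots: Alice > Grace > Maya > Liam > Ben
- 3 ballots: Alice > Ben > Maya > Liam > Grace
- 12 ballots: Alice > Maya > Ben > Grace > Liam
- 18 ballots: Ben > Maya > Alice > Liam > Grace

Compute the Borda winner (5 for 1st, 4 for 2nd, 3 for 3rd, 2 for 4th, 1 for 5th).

Alice: 3×4 + 6×1 + 4×5 + 3×5 + 12×5 + 18×3 = 167
Maya: 3×5 + 6×5 + 4×3 + 3×3 + 12×4 + 18×4 = 186
Grace: 3×3 + 6×4 + 4×4 + 3×1 + 12×2 + 18×1 = 94
Liam: 3×2 + 6×2 + 4×2 + 3×2 + 12×1 + 18×2 = 80
Ben: 3×1 + 6×3 + 4×1 + 3×4 + 12×3 + 18×5 = 163

Maya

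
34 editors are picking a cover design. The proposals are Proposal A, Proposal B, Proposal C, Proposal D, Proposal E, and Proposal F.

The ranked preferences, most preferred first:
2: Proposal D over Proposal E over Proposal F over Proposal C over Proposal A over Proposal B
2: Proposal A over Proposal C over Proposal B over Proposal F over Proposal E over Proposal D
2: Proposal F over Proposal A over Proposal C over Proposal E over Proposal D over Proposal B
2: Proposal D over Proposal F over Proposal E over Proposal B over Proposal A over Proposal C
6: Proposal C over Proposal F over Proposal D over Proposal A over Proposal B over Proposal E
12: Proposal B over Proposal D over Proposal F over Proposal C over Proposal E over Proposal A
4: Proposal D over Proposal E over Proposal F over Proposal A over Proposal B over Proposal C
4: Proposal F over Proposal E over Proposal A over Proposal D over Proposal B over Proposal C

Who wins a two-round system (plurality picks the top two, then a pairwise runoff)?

Round 1 first-place votes: Proposal A 2, Proposal B 12, Proposal C 6, Proposal D 8, Proposal E 0, Proposal F 6. Proposal B and Proposal D advance.
Runoff: Proposal B is ranked above Proposal D on 14 ballots, Proposal D above Proposal B on 20.

Proposal D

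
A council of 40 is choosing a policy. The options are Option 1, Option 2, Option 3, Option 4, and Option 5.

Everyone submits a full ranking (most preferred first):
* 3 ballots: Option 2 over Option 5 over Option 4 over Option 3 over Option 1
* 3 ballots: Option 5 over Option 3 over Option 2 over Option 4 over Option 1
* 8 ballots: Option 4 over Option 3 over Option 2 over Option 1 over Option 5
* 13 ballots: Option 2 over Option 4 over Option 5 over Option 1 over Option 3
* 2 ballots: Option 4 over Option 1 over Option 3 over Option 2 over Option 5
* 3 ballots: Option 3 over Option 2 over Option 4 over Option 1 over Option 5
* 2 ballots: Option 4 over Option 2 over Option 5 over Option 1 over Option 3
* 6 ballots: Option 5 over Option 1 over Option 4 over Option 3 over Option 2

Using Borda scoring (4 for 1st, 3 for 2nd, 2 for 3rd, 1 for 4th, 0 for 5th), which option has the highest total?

Option 1: 3×0 + 3×0 + 8×1 + 13×1 + 2×3 + 3×1 + 2×1 + 6×3 = 50
Option 2: 3×4 + 3×2 + 8×2 + 13×4 + 2×1 + 3×3 + 2×3 + 6×0 = 103
Option 3: 3×1 + 3×3 + 8×3 + 13×0 + 2×2 + 3×4 + 2×0 + 6×1 = 58
Option 4: 3×2 + 3×1 + 8×4 + 13×3 + 2×4 + 3×2 + 2×4 + 6×2 = 114
Option 5: 3×3 + 3×4 + 8×0 + 13×2 + 2×0 + 3×0 + 2×2 + 6×4 = 75

Option 4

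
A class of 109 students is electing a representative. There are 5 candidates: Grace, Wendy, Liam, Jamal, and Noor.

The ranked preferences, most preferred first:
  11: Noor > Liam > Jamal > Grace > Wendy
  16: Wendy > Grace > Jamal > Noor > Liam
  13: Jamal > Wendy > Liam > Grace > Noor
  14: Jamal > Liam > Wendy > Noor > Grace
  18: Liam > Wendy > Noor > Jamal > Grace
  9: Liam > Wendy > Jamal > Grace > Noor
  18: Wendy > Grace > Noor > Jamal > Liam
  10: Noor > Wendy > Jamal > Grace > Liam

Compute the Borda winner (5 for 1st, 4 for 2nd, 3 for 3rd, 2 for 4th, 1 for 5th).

Wendy

Grace: 11×2 + 16×4 + 13×2 + 14×1 + 18×1 + 9×2 + 18×4 + 10×2 = 254
Wendy: 11×1 + 16×5 + 13×4 + 14×3 + 18×4 + 9×4 + 18×5 + 10×4 = 423
Liam: 11×4 + 16×1 + 13×3 + 14×4 + 18×5 + 9×5 + 18×1 + 10×1 = 318
Jamal: 11×3 + 16×3 + 13×5 + 14×5 + 18×2 + 9×3 + 18×2 + 10×3 = 345
Noor: 11×5 + 16×2 + 13×1 + 14×2 + 18×3 + 9×1 + 18×3 + 10×5 = 295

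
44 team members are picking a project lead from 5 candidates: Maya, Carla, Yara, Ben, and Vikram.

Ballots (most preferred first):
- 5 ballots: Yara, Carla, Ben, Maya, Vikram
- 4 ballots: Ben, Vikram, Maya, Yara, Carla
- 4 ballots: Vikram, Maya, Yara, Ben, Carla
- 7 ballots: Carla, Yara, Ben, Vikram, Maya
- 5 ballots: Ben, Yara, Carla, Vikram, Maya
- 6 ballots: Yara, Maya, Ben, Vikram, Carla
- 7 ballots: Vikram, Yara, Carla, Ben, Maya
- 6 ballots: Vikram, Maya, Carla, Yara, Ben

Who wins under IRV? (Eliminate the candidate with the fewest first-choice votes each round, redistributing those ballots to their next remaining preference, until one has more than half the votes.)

Round 1: Maya 0, Carla 7, Yara 11, Ben 9, Vikram 17. Maya eliminated.
Round 2: Carla 7, Yara 11, Ben 9, Vikram 17. Carla eliminated.
Round 3: Yara 18, Ben 9, Vikram 17. Ben eliminated.
Round 4: Yara 23, Vikram 21. Yara has a majority (≥23).

Yara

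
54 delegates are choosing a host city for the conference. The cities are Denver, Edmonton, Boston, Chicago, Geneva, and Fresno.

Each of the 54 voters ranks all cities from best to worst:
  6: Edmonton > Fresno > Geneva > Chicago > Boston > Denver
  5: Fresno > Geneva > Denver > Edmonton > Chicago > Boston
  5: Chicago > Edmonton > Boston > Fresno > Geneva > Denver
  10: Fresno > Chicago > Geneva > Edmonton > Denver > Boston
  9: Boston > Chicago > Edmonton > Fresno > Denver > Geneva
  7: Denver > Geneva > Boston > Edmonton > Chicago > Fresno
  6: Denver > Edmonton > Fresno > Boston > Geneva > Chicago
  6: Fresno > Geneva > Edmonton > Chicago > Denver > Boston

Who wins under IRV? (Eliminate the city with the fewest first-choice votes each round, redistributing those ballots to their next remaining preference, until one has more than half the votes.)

Edmonton

Round 1: Denver 13, Edmonton 6, Boston 9, Chicago 5, Geneva 0, Fresno 21. Geneva eliminated.
Round 2: Denver 13, Edmonton 6, Boston 9, Chicago 5, Fresno 21. Chicago eliminated.
Round 3: Denver 13, Edmonton 11, Boston 9, Fresno 21. Boston eliminated.
Round 4: Denver 13, Edmonton 20, Fresno 21. Denver eliminated.
Round 5: Edmonton 33, Fresno 21. Edmonton has a majority (≥28).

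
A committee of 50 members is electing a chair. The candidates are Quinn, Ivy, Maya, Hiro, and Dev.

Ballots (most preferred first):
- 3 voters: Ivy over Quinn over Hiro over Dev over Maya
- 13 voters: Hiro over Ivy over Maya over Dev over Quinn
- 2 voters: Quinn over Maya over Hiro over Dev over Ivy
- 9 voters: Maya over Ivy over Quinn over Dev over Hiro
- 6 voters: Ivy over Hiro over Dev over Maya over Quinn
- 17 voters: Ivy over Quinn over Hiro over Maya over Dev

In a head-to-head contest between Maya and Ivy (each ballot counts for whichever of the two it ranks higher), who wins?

Maya is ranked above Ivy on 11 ballots; Ivy above Maya on 39.

Ivy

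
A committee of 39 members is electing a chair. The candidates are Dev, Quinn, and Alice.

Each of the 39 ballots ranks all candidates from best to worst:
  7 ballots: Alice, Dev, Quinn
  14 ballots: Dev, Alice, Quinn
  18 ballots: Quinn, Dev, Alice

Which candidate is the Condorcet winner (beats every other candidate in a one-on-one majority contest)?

Dev

Dev vs Quinn: 21–18
Dev vs Alice: 32–7
Dev beats every other candidate.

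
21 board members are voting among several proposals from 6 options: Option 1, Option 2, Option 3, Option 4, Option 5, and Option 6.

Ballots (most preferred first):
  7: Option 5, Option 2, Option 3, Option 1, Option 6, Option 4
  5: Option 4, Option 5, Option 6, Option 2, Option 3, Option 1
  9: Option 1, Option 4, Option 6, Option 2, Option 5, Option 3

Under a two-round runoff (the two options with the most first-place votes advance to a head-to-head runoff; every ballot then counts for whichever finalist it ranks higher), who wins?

Round 1 first-place votes: Option 1 9, Option 2 0, Option 3 0, Option 4 5, Option 5 7, Option 6 0. Option 1 and Option 5 advance.
Runoff: Option 1 is ranked above Option 5 on 9 ballots, Option 5 above Option 1 on 12.

Option 5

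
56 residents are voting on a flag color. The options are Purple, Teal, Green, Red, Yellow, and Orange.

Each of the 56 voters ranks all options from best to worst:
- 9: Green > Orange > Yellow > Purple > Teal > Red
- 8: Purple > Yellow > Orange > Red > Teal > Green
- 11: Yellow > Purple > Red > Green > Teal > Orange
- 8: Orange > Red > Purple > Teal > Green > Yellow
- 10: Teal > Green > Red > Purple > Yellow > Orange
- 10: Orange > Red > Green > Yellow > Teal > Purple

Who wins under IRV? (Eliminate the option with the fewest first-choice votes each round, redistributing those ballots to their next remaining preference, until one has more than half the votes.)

Yellow

Round 1: Purple 8, Teal 10, Green 9, Red 0, Yellow 11, Orange 18. Red eliminated.
Round 2: Purple 8, Teal 10, Green 9, Yellow 11, Orange 18. Purple eliminated.
Round 3: Teal 10, Green 9, Yellow 19, Orange 18. Green eliminated.
Round 4: Teal 10, Yellow 19, Orange 27. Teal eliminated.
Round 5: Yellow 29, Orange 27. Yellow has a majority (≥29).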